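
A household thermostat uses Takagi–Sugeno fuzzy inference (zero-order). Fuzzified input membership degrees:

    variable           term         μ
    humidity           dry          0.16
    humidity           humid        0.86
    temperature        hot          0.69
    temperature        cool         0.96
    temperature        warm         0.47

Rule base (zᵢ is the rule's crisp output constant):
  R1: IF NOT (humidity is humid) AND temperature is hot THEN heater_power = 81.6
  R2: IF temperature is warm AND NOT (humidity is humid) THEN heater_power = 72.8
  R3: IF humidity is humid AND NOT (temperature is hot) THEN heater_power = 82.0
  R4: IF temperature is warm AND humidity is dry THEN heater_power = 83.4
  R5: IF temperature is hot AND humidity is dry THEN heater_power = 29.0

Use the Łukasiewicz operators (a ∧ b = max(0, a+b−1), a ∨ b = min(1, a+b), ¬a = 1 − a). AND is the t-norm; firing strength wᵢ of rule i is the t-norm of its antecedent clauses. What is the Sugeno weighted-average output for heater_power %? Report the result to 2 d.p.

R1 (z=81.6): ¬humid=1−0.86=0.14, hot=0.69; AND[max(0, a+b−1)] → w = 0.00
R2 (z=72.8): warm=0.47, ¬humid=1−0.86=0.14; AND[max(0, a+b−1)] → w = 0.00
R3 (z=82.0): humid=0.86, ¬hot=1−0.69=0.31; AND[max(0, a+b−1)] → w = 0.17
R4 (z=83.4): warm=0.47, dry=0.16; AND[max(0, a+b−1)] → w = 0.00
R5 (z=29.0): hot=0.69, dry=0.16; AND[max(0, a+b−1)] → w = 0.00
Weighted average = (0.00·81.6 + 0.00·72.8 + 0.17·82.0 + 0.00·83.4 + 0.00·29.0) / (0.00 + 0.00 + 0.17 + 0.00 + 0.00)
  = 13.9400 / 0.1700 = 82.00

82.00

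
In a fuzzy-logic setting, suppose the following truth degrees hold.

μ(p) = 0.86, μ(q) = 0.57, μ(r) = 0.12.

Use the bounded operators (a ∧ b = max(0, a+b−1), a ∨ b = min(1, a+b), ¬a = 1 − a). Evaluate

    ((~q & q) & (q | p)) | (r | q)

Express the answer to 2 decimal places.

0.69

~q = 1 − 0.57 = 0.43
~q & q = max(0, a+b−1) on (0.43, 0.57) = 0.00
q | p = min(1, a+b) on (0.57, 0.86) = 1.00
(~q & q) & (q | p) = max(0, a+b−1) on (0.00, 1.00) = 0.00
r | q = min(1, a+b) on (0.12, 0.57) = 0.69
((~q & q) & (q | p)) | (r | q) = min(1, a+b) on (0.00, 0.69) = 0.69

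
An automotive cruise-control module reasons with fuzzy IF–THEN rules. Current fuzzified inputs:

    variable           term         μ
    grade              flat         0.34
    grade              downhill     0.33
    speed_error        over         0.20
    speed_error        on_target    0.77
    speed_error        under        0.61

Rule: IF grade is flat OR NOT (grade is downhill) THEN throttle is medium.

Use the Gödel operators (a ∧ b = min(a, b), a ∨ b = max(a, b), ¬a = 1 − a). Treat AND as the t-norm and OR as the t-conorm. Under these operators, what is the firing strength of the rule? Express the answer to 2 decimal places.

0.67

firing strength: flat=0.34, ¬downhill=1−0.33=0.67; OR[max(a, b)] → w = 0.67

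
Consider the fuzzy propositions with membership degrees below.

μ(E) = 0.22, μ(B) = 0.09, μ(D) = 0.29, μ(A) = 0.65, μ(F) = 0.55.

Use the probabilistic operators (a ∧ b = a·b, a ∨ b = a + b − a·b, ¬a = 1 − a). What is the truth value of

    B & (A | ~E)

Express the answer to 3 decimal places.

0.083

~E = 1 − 0.2200 = 0.7800
A | ~E = a + b − a·b on (0.6500, 0.7800) = 0.9230
B & (A | ~E) = a·b on (0.0900, 0.9230) = 0.0831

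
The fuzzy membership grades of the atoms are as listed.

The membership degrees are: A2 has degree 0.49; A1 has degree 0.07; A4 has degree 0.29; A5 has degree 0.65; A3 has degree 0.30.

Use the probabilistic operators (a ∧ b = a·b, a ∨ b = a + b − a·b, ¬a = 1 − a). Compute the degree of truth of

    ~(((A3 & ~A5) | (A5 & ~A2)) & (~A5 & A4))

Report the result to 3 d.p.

~A5 = 1 − 0.6500 = 0.3500
A3 & ~A5 = a·b on (0.3000, 0.3500) = 0.1050
~A2 = 1 − 0.4900 = 0.5100
A5 & ~A2 = a·b on (0.6500, 0.5100) = 0.3315
(A3 & ~A5) | (A5 & ~A2) = a + b − a·b on (0.1050, 0.3315) = 0.4017
~A5 = 1 − 0.6500 = 0.3500
~A5 & A4 = a·b on (0.3500, 0.2900) = 0.1015
((A3 & ~A5) | (A5 & ~A2)) & (~A5 & A4) = a·b on (0.4017, 0.1015) = 0.0408
~(((A3 & ~A5) | (A5 & ~A2)) & (~A5 & A4)) = 1 − 0.0408 = 0.9592

0.959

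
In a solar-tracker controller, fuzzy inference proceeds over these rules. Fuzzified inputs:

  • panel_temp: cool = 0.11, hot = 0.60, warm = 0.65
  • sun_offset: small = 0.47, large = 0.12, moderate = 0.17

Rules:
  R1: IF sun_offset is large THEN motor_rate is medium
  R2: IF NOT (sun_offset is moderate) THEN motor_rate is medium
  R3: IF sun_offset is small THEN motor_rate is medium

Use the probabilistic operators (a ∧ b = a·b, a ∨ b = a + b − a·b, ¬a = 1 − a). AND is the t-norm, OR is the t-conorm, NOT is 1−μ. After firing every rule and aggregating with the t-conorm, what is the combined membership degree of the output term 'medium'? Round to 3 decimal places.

0.921

R1: large=0.12 → w = 0.1200
R2: ¬moderate=1−0.17=0.83 → w = 0.8300
R3: small=0.47 → w = 0.4700
Rules with consequent 'medium': {R1, R2, R3} → strengths 0.1200, 0.8300, 0.4700
Aggregate via t-conorm [a + b − a·b]: 0.9207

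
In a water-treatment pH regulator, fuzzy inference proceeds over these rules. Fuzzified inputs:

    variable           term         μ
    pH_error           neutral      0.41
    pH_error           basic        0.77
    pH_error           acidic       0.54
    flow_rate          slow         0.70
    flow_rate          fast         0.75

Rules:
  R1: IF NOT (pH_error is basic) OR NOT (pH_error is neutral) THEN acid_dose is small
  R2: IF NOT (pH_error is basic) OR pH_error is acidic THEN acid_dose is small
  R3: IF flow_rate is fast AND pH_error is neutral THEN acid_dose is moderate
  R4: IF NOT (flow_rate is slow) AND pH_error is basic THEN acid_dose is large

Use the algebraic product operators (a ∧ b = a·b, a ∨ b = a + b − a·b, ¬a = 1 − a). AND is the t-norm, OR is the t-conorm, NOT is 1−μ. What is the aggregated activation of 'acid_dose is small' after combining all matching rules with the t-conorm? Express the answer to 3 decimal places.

0.888

R1: ¬basic=1−0.77=0.23, ¬neutral=1−0.41=0.59; OR[a + b − a·b] → w = 0.6843
R2: ¬basic=1−0.77=0.23, acidic=0.54; OR[a + b − a·b] → w = 0.6458
R3: fast=0.75, neutral=0.41; AND[a·b] → w = 0.3075
R4: ¬slow=1−0.70=0.30, basic=0.77; AND[a·b] → w = 0.2310
Rules with consequent 'small': {R1, R2} → strengths 0.6843, 0.6458
Aggregate via t-conorm [a + b − a·b]: 0.8882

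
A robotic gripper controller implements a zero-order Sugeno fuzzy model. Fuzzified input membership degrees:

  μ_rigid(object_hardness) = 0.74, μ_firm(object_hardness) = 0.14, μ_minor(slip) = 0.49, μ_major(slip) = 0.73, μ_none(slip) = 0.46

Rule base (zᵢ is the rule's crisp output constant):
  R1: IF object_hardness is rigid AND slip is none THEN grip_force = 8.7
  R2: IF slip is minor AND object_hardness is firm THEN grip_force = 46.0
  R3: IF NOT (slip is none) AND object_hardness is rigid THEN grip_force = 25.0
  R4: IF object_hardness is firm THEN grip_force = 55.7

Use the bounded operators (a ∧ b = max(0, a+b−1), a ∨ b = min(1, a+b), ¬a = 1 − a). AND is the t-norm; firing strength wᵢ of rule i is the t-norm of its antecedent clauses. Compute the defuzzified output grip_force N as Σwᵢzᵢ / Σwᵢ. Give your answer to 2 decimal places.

26.67

R1 (z=8.7): rigid=0.74, none=0.46; AND[max(0, a+b−1)] → w = 0.20
R2 (z=46.0): minor=0.49, firm=0.14; AND[max(0, a+b−1)] → w = 0.00
R3 (z=25.0): ¬none=1−0.46=0.54, rigid=0.74; AND[max(0, a+b−1)] → w = 0.28
R4 (z=55.7): firm=0.14 → w = 0.14
Weighted average = (0.20·8.7 + 0.00·46.0 + 0.28·25.0 + 0.14·55.7) / (0.20 + 0.00 + 0.28 + 0.14)
  = 16.5380 / 0.6200 = 26.67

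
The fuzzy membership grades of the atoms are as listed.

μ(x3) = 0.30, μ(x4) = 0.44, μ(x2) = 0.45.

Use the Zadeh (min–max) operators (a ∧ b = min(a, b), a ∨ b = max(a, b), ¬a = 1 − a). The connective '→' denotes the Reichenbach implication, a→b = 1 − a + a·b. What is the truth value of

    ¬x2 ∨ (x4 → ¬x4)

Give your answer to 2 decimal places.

0.81

¬x2 = 1 − 0.45 = 0.55
¬x4 = 1 − 0.44 = 0.56
x4 → ¬x4  [Reichenbach: 1 − a + a·b] with a=0.44, b=0.56 → 0.81
¬x2 ∨ (x4 → ¬x4) = max(a, b) on (0.55, 0.81) = 0.81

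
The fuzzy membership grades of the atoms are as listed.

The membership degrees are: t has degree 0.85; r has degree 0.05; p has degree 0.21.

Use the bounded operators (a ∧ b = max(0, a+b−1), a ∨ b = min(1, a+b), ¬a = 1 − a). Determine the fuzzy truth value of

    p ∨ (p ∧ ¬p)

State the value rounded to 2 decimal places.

¬p = 1 − 0.21 = 0.79
p ∧ ¬p = max(0, a+b−1) on (0.21, 0.79) = 0.00
p ∨ (p ∧ ¬p) = min(1, a+b) on (0.21, 0.00) = 0.21

0.21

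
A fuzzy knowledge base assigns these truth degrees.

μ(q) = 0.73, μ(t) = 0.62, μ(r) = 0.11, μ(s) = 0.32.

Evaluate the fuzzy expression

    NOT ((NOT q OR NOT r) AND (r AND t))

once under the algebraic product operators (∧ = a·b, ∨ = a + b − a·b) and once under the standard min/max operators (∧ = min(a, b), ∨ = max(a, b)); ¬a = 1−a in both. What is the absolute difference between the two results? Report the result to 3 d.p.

Under algebraic product:
  NOT q = 1 − 0.7300 = 0.2700
  NOT r = 1 − 0.1100 = 0.8900
  NOT q OR NOT r = a + b − a·b on (0.2700, 0.8900) = 0.9197
  r AND t = a·b on (0.1100, 0.6200) = 0.0682
  (NOT q OR NOT r) AND (r AND t) = a·b on (0.9197, 0.0682) = 0.0627
  NOT ((NOT q OR NOT r) AND (r AND t)) = 1 − 0.0627 = 0.9373
  → value = 0.9373
Under standard min/max:
  NOT q = 1 − 0.73 = 0.27
  NOT r = 1 − 0.11 = 0.89
  NOT q OR NOT r = max(a, b) on (0.27, 0.89) = 0.89
  r AND t = min(a, b) on (0.11, 0.62) = 0.11
  (NOT q OR NOT r) AND (r AND t) = min(a, b) on (0.89, 0.11) = 0.11
  NOT ((NOT q OR NOT r) AND (r AND t)) = 1 − 0.11 = 0.89
  → value = 0.8900
|0.9373 − 0.8900| = 0.047

0.047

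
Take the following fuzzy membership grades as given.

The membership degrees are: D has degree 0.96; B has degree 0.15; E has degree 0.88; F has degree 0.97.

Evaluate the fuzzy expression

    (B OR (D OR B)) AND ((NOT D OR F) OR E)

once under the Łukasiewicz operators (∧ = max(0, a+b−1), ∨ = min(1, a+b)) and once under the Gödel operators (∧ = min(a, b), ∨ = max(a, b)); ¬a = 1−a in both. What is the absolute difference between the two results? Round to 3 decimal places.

Under Łukasiewicz:
  D OR B = min(1, a+b) on (0.96, 0.15) = 1.00
  B OR (D OR B) = min(1, a+b) on (0.15, 1.00) = 1.00
  NOT D = 1 − 0.96 = 0.04
  NOT D OR F = min(1, a+b) on (0.04, 0.97) = 1.00
  (NOT D OR F) OR E = min(1, a+b) on (1.00, 0.88) = 1.00
  (B OR (D OR B)) AND ((NOT D OR F) OR E) = max(0, a+b−1) on (1.00, 1.00) = 1.00
  → value = 1.0000
Under Gödel:
  D OR B = max(a, b) on (0.96, 0.15) = 0.96
  B OR (D OR B) = max(a, b) on (0.15, 0.96) = 0.96
  NOT D = 1 − 0.96 = 0.04
  NOT D OR F = max(a, b) on (0.04, 0.97) = 0.97
  (NOT D OR F) OR E = max(a, b) on (0.97, 0.88) = 0.97
  (B OR (D OR B)) AND ((NOT D OR F) OR E) = min(a, b) on (0.96, 0.97) = 0.96
  → value = 0.9600
|1.0000 − 0.9600| = 0.040

0.040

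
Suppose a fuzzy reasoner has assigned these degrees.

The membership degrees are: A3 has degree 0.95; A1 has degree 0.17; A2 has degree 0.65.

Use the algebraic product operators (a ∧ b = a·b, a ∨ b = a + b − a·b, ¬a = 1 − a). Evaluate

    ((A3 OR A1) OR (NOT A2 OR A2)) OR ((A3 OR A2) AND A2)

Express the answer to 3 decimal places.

0.997

A3 OR A1 = a + b − a·b on (0.9500, 0.1700) = 0.9585
NOT A2 = 1 − 0.6500 = 0.3500
NOT A2 OR A2 = a + b − a·b on (0.3500, 0.6500) = 0.7725
(A3 OR A1) OR (NOT A2 OR A2) = a + b − a·b on (0.9585, 0.7725) = 0.9906
A3 OR A2 = a + b − a·b on (0.9500, 0.6500) = 0.9825
(A3 OR A2) AND A2 = a·b on (0.9825, 0.6500) = 0.6386
((A3 OR A1) OR (NOT A2 OR A2)) OR ((A3 OR A2) AND A2) = a + b − a·b on (0.9906, 0.6386) = 0.9966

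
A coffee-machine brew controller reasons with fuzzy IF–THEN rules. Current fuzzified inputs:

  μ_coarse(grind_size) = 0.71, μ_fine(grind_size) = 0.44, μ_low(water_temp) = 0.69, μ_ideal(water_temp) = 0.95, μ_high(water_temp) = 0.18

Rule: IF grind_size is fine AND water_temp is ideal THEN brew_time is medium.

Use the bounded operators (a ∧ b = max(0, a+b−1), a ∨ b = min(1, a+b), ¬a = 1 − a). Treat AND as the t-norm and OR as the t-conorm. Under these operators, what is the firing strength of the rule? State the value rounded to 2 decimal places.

0.39

firing strength: fine=0.44, ideal=0.95; AND[max(0, a+b−1)] → w = 0.39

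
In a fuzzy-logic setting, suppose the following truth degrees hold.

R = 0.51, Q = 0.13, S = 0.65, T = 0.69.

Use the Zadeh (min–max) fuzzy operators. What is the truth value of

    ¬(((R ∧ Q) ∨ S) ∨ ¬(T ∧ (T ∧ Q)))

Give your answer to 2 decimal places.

0.13

R ∧ Q = min(a, b) on (0.51, 0.13) = 0.13
(R ∧ Q) ∨ S = max(a, b) on (0.13, 0.65) = 0.65
T ∧ Q = min(a, b) on (0.69, 0.13) = 0.13
T ∧ (T ∧ Q) = min(a, b) on (0.69, 0.13) = 0.13
¬(T ∧ (T ∧ Q)) = 1 − 0.13 = 0.87
((R ∧ Q) ∨ S) ∨ ¬(T ∧ (T ∧ Q)) = max(a, b) on (0.65, 0.87) = 0.87
¬(((R ∧ Q) ∨ S) ∨ ¬(T ∧ (T ∧ Q))) = 1 − 0.87 = 0.13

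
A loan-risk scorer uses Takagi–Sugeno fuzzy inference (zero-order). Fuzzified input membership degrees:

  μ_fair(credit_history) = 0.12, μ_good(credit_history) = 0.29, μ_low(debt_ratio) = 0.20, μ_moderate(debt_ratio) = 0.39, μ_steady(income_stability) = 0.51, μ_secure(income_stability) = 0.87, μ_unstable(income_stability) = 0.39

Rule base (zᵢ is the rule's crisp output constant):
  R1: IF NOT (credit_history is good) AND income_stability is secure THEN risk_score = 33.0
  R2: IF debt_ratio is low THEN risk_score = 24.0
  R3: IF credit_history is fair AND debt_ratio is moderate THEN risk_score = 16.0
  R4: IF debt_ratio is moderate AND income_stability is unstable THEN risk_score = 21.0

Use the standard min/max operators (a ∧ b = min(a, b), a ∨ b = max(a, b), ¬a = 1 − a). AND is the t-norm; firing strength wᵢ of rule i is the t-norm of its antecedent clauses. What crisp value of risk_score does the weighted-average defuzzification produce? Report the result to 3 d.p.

R1 (z=33.0): ¬good=1−0.29=0.71, secure=0.87; AND[min(a, b)] → w = 0.71
R2 (z=24.0): low=0.20 → w = 0.20
R3 (z=16.0): fair=0.12, moderate=0.39; AND[min(a, b)] → w = 0.12
R4 (z=21.0): moderate=0.39, unstable=0.39; AND[min(a, b)] → w = 0.39
Weighted average = (0.71·33.0 + 0.20·24.0 + 0.12·16.0 + 0.39·21.0) / (0.71 + 0.20 + 0.12 + 0.39)
  = 38.3400 / 1.4200 = 27.000

27.000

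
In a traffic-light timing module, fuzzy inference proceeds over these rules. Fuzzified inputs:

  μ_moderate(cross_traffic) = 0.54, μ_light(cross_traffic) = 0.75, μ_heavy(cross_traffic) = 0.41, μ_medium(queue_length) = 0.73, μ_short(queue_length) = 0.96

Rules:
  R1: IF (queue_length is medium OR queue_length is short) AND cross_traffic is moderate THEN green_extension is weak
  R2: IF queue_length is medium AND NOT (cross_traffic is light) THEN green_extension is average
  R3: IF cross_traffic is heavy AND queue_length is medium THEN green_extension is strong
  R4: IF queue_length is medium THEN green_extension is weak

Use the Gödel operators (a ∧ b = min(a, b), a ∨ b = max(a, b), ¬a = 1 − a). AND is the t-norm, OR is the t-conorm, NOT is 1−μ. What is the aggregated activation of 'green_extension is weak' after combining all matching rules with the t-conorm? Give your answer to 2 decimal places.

R1: (medium=0.73 OR short=0.96) = 0.96; AND[min(a, b)] with moderate=0.54 → w = 0.54
R2: medium=0.73, ¬light=1−0.75=0.25; AND[min(a, b)] → w = 0.25
R3: heavy=0.41, medium=0.73; AND[min(a, b)] → w = 0.41
R4: medium=0.73 → w = 0.73
Rules with consequent 'weak': {R1, R4} → strengths 0.54, 0.73
Aggregate via t-conorm [max(a, b)]: 0.73

0.73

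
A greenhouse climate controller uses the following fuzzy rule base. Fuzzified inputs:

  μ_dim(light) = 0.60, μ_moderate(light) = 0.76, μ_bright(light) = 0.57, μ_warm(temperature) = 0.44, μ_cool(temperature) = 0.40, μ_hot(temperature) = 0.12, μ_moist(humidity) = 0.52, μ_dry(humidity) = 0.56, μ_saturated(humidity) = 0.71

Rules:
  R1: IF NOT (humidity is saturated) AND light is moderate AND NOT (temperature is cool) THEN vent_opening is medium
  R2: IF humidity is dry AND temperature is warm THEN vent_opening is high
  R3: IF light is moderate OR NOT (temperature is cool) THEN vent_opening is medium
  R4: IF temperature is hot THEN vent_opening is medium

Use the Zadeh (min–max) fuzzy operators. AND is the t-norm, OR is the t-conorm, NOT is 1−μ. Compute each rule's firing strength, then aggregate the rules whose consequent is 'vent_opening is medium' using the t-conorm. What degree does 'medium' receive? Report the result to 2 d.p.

R1: ¬saturated=1−0.71=0.29, moderate=0.76, ¬cool=1−0.40=0.60; AND[min(a, b)] → w = 0.29
R2: dry=0.56, warm=0.44; AND[min(a, b)] → w = 0.44
R3: moderate=0.76, ¬cool=1−0.40=0.60; OR[max(a, b)] → w = 0.76
R4: hot=0.12 → w = 0.12
Rules with consequent 'medium': {R1, R3, R4} → strengths 0.29, 0.76, 0.12
Aggregate via t-conorm [max(a, b)]: 0.76

0.76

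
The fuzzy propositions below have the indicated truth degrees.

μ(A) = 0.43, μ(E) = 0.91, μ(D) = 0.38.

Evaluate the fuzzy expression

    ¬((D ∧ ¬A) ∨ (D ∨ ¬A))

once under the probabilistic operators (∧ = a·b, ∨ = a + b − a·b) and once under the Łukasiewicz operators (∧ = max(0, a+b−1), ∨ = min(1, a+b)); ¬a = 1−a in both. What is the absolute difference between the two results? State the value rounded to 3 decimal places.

Under probabilistic:
  ¬A = 1 − 0.4300 = 0.5700
  D ∧ ¬A = a·b on (0.3800, 0.5700) = 0.2166
  ¬A = 1 − 0.4300 = 0.5700
  D ∨ ¬A = a + b − a·b on (0.3800, 0.5700) = 0.7334
  (D ∧ ¬A) ∨ (D ∨ ¬A) = a + b − a·b on (0.2166, 0.7334) = 0.7911
  ¬((D ∧ ¬A) ∨ (D ∨ ¬A)) = 1 − 0.7911 = 0.2089
  → value = 0.2089
Under Łukasiewicz:
  ¬A = 1 − 0.43 = 0.57
  D ∧ ¬A = max(0, a+b−1) on (0.38, 0.57) = 0.00
  ¬A = 1 − 0.43 = 0.57
  D ∨ ¬A = min(1, a+b) on (0.38, 0.57) = 0.95
  (D ∧ ¬A) ∨ (D ∨ ¬A) = min(1, a+b) on (0.00, 0.95) = 0.95
  ¬((D ∧ ¬A) ∨ (D ∨ ¬A)) = 1 − 0.95 = 0.05
  → value = 0.0500
|0.2089 − 0.0500| = 0.159

0.159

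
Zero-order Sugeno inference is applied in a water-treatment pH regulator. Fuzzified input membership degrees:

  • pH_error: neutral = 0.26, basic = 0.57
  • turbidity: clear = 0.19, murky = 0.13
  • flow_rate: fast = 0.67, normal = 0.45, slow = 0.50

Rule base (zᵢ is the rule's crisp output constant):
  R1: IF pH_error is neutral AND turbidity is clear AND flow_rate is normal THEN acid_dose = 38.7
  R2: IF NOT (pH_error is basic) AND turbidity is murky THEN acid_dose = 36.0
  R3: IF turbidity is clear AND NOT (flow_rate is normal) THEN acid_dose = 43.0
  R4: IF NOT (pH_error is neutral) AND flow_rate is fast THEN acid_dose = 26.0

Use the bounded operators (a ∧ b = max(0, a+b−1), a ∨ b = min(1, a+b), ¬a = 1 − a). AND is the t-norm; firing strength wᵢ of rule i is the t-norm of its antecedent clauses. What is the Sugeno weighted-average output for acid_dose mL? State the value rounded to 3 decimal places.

R1 (z=38.7): neutral=0.26, clear=0.19, normal=0.45; AND[max(0, a+b−1)] → w = 0.00
R2 (z=36.0): ¬basic=1−0.57=0.43, murky=0.13; AND[max(0, a+b−1)] → w = 0.00
R3 (z=43.0): clear=0.19, ¬normal=1−0.45=0.55; AND[max(0, a+b−1)] → w = 0.00
R4 (z=26.0): ¬neutral=1−0.26=0.74, fast=0.67; AND[max(0, a+b−1)] → w = 0.41
Weighted average = (0.00·38.7 + 0.00·36.0 + 0.00·43.0 + 0.41·26.0) / (0.00 + 0.00 + 0.00 + 0.41)
  = 10.6600 / 0.4100 = 26.000

26.000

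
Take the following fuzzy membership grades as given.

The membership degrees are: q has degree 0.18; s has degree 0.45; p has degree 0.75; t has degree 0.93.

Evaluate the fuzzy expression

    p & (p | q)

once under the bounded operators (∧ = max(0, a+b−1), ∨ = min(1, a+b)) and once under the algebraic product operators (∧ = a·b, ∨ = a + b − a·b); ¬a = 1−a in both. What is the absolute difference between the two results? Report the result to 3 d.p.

Under bounded:
  p | q = min(1, a+b) on (0.75, 0.18) = 0.93
  p & (p | q) = max(0, a+b−1) on (0.75, 0.93) = 0.68
  → value = 0.6800
Under algebraic product:
  p | q = a + b − a·b on (0.7500, 0.1800) = 0.7950
  p & (p | q) = a·b on (0.7500, 0.7950) = 0.5962
  → value = 0.5962
|0.6800 − 0.5962| = 0.084

0.084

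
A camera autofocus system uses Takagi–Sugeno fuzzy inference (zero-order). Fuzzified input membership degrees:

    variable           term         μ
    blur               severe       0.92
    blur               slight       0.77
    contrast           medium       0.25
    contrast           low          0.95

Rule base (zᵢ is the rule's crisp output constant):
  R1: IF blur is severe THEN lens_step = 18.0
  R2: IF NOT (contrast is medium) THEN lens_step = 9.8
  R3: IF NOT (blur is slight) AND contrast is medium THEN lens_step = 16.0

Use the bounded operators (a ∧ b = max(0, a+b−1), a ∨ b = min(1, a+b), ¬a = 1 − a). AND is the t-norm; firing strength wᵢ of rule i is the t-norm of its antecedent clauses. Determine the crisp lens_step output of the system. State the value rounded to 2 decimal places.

R1 (z=18.0): severe=0.92 → w = 0.92
R2 (z=9.8): ¬medium=1−0.25=0.75 → w = 0.75
R3 (z=16.0): ¬slight=1−0.77=0.23, medium=0.25; AND[max(0, a+b−1)] → w = 0.00
Weighted average = (0.92·18.0 + 0.75·9.8 + 0.00·16.0) / (0.92 + 0.75 + 0.00)
  = 23.9100 / 1.6700 = 14.32

14.32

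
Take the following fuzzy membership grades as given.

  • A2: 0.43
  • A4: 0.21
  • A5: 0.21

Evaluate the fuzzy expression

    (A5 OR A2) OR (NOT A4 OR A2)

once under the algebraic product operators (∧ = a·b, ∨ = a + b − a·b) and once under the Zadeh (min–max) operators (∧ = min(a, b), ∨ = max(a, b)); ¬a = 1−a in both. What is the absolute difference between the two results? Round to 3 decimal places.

0.156

Under algebraic product:
  A5 OR A2 = a + b − a·b on (0.2100, 0.4300) = 0.5497
  NOT A4 = 1 − 0.2100 = 0.7900
  NOT A4 OR A2 = a + b − a·b on (0.7900, 0.4300) = 0.8803
  (A5 OR A2) OR (NOT A4 OR A2) = a + b − a·b on (0.5497, 0.8803) = 0.9461
  → value = 0.9461
Under Zadeh (min–max):
  A5 OR A2 = max(a, b) on (0.21, 0.43) = 0.43
  NOT A4 = 1 − 0.21 = 0.79
  NOT A4 OR A2 = max(a, b) on (0.79, 0.43) = 0.79
  (A5 OR A2) OR (NOT A4 OR A2) = max(a, b) on (0.43, 0.79) = 0.79
  → value = 0.7900
|0.9461 − 0.7900| = 0.156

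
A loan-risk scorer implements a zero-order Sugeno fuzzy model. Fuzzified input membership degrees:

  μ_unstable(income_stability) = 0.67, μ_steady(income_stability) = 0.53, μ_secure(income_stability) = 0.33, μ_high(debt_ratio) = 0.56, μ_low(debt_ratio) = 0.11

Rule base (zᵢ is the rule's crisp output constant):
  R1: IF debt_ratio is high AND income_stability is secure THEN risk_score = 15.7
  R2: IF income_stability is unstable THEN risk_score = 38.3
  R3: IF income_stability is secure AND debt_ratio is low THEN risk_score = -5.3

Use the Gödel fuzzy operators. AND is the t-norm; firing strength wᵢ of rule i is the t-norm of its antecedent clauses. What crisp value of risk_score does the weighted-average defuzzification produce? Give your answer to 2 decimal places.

R1 (z=15.7): high=0.56, secure=0.33; AND[min(a, b)] → w = 0.33
R2 (z=38.3): unstable=0.67 → w = 0.67
R3 (z=-5.3): secure=0.33, low=0.11; AND[min(a, b)] → w = 0.11
Weighted average = (0.33·15.7 + 0.67·38.3 + 0.11·-5.3) / (0.33 + 0.67 + 0.11)
  = 30.2590 / 1.1100 = 27.26

27.26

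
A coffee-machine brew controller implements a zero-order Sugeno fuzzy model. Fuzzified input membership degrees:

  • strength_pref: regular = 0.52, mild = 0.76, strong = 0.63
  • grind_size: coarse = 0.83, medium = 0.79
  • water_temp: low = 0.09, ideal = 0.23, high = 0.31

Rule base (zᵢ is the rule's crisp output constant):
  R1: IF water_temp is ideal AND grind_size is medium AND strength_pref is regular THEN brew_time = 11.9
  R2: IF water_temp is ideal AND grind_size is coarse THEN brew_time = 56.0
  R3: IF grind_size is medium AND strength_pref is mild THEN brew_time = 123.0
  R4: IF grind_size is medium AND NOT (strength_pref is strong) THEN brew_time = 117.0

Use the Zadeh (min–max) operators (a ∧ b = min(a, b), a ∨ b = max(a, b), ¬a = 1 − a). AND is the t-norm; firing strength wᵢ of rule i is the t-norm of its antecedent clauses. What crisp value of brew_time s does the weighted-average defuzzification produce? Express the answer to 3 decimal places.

R1 (z=11.9): ideal=0.23, medium=0.79, regular=0.52; AND[min(a, b)] → w = 0.23
R2 (z=56.0): ideal=0.23, coarse=0.83; AND[min(a, b)] → w = 0.23
R3 (z=123.0): medium=0.79, mild=0.76; AND[min(a, b)] → w = 0.76
R4 (z=117.0): medium=0.79, ¬strong=1−0.63=0.37; AND[min(a, b)] → w = 0.37
Weighted average = (0.23·11.9 + 0.23·56.0 + 0.76·123.0 + 0.37·117.0) / (0.23 + 0.23 + 0.76 + 0.37)
  = 152.3870 / 1.5900 = 95.841

95.841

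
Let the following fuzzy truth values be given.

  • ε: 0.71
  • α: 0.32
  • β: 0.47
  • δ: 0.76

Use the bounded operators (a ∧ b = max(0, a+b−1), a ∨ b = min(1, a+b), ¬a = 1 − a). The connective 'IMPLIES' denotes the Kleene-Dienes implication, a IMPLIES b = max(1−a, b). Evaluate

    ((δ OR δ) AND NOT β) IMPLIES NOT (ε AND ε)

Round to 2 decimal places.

δ OR δ = min(1, a+b) on (0.76, 0.76) = 1.00
NOT β = 1 − 0.47 = 0.53
(δ OR δ) AND NOT β = max(0, a+b−1) on (1.00, 0.53) = 0.53
ε AND ε = max(0, a+b−1) on (0.71, 0.71) = 0.42
NOT (ε AND ε) = 1 − 0.42 = 0.58
((δ OR δ) AND NOT β) IMPLIES NOT (ε AND ε)  [Kleene-Dienes: max(1−a, b)] with a=0.53, b=0.58 → 0.58

0.58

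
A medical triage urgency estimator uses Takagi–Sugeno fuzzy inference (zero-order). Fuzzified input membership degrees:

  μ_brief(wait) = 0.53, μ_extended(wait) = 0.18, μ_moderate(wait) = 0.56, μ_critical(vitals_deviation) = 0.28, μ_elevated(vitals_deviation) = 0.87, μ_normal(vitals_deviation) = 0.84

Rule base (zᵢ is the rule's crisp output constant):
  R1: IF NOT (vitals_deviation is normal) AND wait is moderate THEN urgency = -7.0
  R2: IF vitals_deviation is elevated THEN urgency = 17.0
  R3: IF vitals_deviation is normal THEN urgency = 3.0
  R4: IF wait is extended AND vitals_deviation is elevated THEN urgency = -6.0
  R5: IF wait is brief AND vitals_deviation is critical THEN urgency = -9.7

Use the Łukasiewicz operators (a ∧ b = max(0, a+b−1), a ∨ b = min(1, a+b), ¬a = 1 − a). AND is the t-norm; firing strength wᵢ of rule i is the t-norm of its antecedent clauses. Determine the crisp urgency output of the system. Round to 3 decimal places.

9.665

R1 (z=-7.0): ¬normal=1−0.84=0.16, moderate=0.56; AND[max(0, a+b−1)] → w = 0.00
R2 (z=17.0): elevated=0.87 → w = 0.87
R3 (z=3.0): normal=0.84 → w = 0.84
R4 (z=-6.0): extended=0.18, elevated=0.87; AND[max(0, a+b−1)] → w = 0.05
R5 (z=-9.7): brief=0.53, critical=0.28; AND[max(0, a+b−1)] → w = 0.00
Weighted average = (0.00·-7.0 + 0.87·17.0 + 0.84·3.0 + 0.05·-6.0 + 0.00·-9.7) / (0.00 + 0.87 + 0.84 + 0.05 + 0.00)
  = 17.0100 / 1.7600 = 9.665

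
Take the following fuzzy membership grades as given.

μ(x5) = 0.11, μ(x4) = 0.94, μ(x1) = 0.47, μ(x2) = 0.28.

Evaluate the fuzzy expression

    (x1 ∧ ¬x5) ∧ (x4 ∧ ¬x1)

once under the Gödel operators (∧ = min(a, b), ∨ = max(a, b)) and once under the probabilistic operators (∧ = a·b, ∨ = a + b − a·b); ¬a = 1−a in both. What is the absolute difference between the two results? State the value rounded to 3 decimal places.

0.262

Under Gödel:
  ¬x5 = 1 − 0.11 = 0.89
  x1 ∧ ¬x5 = min(a, b) on (0.47, 0.89) = 0.47
  ¬x1 = 1 − 0.47 = 0.53
  x4 ∧ ¬x1 = min(a, b) on (0.94, 0.53) = 0.53
  (x1 ∧ ¬x5) ∧ (x4 ∧ ¬x1) = min(a, b) on (0.47, 0.53) = 0.47
  → value = 0.4700
Under probabilistic:
  ¬x5 = 1 − 0.1100 = 0.8900
  x1 ∧ ¬x5 = a·b on (0.4700, 0.8900) = 0.4183
  ¬x1 = 1 − 0.4700 = 0.5300
  x4 ∧ ¬x1 = a·b on (0.9400, 0.5300) = 0.4982
  (x1 ∧ ¬x5) ∧ (x4 ∧ ¬x1) = a·b on (0.4183, 0.4982) = 0.2084
  → value = 0.2084
|0.4700 − 0.2084| = 0.262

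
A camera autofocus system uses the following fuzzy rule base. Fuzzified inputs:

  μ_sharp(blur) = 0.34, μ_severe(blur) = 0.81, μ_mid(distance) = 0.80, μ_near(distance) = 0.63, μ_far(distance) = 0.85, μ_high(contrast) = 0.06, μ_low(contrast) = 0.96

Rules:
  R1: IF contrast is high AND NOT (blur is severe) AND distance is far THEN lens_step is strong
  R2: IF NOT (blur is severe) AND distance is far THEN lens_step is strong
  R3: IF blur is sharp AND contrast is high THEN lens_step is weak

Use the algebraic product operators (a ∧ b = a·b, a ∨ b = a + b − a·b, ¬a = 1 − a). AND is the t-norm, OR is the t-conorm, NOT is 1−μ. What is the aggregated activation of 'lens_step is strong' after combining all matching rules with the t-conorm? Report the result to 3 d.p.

R1: high=0.06, ¬severe=1−0.81=0.19, far=0.85; AND[a·b] → w = 0.0097
R2: ¬severe=1−0.81=0.19, far=0.85; AND[a·b] → w = 0.1615
R3: sharp=0.34, high=0.06; AND[a·b] → w = 0.0204
Rules with consequent 'strong': {R1, R2} → strengths 0.0097, 0.1615
Aggregate via t-conorm [a + b − a·b]: 0.1696

0.170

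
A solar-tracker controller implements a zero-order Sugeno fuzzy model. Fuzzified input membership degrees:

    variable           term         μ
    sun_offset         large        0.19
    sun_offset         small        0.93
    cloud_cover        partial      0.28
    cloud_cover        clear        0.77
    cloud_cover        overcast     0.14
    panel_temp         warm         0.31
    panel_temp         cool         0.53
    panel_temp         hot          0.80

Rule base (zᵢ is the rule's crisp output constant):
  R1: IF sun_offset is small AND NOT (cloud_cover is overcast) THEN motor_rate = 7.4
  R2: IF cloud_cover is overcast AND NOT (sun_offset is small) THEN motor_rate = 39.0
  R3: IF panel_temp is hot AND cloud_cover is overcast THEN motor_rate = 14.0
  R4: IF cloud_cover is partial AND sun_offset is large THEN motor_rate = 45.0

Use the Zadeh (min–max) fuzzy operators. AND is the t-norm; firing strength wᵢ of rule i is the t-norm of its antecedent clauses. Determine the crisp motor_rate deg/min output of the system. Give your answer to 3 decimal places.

15.559

R1 (z=7.4): small=0.93, ¬overcast=1−0.14=0.86; AND[min(a, b)] → w = 0.86
R2 (z=39.0): overcast=0.14, ¬small=1−0.93=0.07; AND[min(a, b)] → w = 0.07
R3 (z=14.0): hot=0.80, overcast=0.14; AND[min(a, b)] → w = 0.14
R4 (z=45.0): partial=0.28, large=0.19; AND[min(a, b)] → w = 0.19
Weighted average = (0.86·7.4 + 0.07·39.0 + 0.14·14.0 + 0.19·45.0) / (0.86 + 0.07 + 0.14 + 0.19)
  = 19.6040 / 1.2600 = 15.559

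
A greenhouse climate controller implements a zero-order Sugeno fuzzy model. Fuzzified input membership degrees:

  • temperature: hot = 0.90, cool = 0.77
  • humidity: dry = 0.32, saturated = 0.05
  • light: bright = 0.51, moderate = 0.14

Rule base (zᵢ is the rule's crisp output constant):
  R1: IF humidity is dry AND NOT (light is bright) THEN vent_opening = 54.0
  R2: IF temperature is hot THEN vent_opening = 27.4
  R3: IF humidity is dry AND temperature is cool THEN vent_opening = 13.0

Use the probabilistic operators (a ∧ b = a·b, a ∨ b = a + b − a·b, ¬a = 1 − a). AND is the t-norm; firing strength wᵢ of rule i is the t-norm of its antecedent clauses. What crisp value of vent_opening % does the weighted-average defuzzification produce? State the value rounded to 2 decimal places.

27.88

R1 (z=54.0): dry=0.32, ¬bright=1−0.51=0.49; AND[a·b] → w = 0.1568
R2 (z=27.4): hot=0.90 → w = 0.9000
R3 (z=13.0): dry=0.32, cool=0.77; AND[a·b] → w = 0.2464
Weighted average = (0.1568·54.0 + 0.9000·27.4 + 0.2464·13.0) / (0.1568 + 0.9000 + 0.2464)
  = 36.3304 / 1.3032 = 27.88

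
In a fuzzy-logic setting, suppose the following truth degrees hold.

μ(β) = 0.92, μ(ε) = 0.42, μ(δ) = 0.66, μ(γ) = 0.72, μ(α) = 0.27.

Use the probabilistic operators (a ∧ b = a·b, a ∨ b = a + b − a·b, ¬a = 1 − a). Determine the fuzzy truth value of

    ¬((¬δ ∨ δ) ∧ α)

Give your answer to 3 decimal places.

¬δ = 1 − 0.6600 = 0.3400
¬δ ∨ δ = a + b − a·b on (0.3400, 0.6600) = 0.7756
(¬δ ∨ δ) ∧ α = a·b on (0.7756, 0.2700) = 0.2094
¬((¬δ ∨ δ) ∧ α) = 1 − 0.2094 = 0.7906

0.791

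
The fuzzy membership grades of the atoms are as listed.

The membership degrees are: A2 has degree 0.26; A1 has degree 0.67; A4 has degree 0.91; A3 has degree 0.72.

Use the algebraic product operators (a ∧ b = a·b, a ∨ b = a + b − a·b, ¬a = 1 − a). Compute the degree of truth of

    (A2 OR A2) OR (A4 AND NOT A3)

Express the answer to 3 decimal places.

0.592

A2 OR A2 = a + b − a·b on (0.2600, 0.2600) = 0.4524
NOT A3 = 1 − 0.7200 = 0.2800
A4 AND NOT A3 = a·b on (0.9100, 0.2800) = 0.2548
(A2 OR A2) OR (A4 AND NOT A3) = a + b − a·b on (0.4524, 0.2548) = 0.5919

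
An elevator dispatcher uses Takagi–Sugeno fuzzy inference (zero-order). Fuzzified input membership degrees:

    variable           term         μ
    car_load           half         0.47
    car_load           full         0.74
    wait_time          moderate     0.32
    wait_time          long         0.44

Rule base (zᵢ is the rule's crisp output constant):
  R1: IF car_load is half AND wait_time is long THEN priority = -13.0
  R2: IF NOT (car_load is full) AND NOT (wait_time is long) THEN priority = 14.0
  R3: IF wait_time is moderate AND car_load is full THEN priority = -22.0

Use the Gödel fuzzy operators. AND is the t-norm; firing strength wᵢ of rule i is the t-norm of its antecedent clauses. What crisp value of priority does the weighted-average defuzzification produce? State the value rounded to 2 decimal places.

-8.94

R1 (z=-13.0): half=0.47, long=0.44; AND[min(a, b)] → w = 0.44
R2 (z=14.0): ¬full=1−0.74=0.26, ¬long=1−0.44=0.56; AND[min(a, b)] → w = 0.26
R3 (z=-22.0): moderate=0.32, full=0.74; AND[min(a, b)] → w = 0.32
Weighted average = (0.44·-13.0 + 0.26·14.0 + 0.32·-22.0) / (0.44 + 0.26 + 0.32)
  = -9.1200 / 1.0200 = -8.94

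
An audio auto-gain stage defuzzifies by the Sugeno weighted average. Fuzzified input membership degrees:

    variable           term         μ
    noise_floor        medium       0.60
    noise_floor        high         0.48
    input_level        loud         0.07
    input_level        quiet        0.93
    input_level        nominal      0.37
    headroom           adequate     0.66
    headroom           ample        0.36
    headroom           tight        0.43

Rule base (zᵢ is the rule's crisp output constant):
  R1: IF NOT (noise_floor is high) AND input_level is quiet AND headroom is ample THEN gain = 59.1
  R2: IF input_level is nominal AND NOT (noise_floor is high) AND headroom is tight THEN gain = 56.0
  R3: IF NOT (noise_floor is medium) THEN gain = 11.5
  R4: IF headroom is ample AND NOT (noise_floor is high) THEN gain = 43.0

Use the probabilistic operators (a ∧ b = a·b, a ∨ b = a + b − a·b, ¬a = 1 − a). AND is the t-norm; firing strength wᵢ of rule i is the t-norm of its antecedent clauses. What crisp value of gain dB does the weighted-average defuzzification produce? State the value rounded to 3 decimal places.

R1 (z=59.1): ¬high=1−0.48=0.52, quiet=0.93, ample=0.36; AND[a·b] → w = 0.1741
R2 (z=56.0): nominal=0.37, ¬high=1−0.48=0.52, tight=0.43; AND[a·b] → w = 0.0827
R3 (z=11.5): ¬medium=1−0.60=0.40 → w = 0.4000
R4 (z=43.0): ample=0.36, ¬high=1−0.48=0.52; AND[a·b] → w = 0.1872
Weighted average = (0.1741·59.1 + 0.0827·56.0 + 0.4000·11.5 + 0.1872·43.0) / (0.1741 + 0.0827 + 0.4000 + 0.1872)
  = 27.5717 / 0.8440 = 32.667

32.667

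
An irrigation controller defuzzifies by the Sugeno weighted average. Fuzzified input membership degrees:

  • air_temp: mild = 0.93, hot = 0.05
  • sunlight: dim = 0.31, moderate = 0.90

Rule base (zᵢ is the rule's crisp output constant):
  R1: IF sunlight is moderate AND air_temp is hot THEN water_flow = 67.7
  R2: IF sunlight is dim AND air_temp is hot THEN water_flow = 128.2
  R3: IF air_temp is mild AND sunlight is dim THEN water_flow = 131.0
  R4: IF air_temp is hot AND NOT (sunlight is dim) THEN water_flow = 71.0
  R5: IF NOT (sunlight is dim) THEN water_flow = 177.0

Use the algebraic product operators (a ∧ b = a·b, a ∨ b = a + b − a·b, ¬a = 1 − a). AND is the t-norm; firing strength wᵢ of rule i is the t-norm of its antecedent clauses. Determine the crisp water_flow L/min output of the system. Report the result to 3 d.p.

R1 (z=67.7): moderate=0.90, hot=0.05; AND[a·b] → w = 0.0450
R2 (z=128.2): dim=0.31, hot=0.05; AND[a·b] → w = 0.0155
R3 (z=131.0): mild=0.93, dim=0.31; AND[a·b] → w = 0.2883
R4 (z=71.0): hot=0.05, ¬dim=1−0.31=0.69; AND[a·b] → w = 0.0345
R5 (z=177.0): ¬dim=1−0.31=0.69 → w = 0.6900
Weighted average = (0.0450·67.7 + 0.0155·128.2 + 0.2883·131.0 + 0.0345·71.0 + 0.6900·177.0) / (0.0450 + 0.0155 + 0.2883 + 0.0345 + 0.6900)
  = 167.3804 / 1.0733 = 155.949

155.949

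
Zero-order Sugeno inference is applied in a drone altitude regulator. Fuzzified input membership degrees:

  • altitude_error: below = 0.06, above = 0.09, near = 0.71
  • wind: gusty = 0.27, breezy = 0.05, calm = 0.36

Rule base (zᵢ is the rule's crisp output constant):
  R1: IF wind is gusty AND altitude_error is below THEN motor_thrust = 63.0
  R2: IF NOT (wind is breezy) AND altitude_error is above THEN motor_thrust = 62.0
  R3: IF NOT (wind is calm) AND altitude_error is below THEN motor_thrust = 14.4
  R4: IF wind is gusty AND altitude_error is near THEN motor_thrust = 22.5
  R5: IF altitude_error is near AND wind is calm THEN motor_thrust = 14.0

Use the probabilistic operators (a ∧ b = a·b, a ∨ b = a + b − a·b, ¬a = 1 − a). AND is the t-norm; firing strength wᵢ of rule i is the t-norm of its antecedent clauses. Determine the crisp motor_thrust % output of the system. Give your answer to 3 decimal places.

R1 (z=63.0): gusty=0.27, below=0.06; AND[a·b] → w = 0.0162
R2 (z=62.0): ¬breezy=1−0.05=0.95, above=0.09; AND[a·b] → w = 0.0855
R3 (z=14.4): ¬calm=1−0.36=0.64, below=0.06; AND[a·b] → w = 0.0384
R4 (z=22.5): gusty=0.27, near=0.71; AND[a·b] → w = 0.1917
R5 (z=14.0): near=0.71, calm=0.36; AND[a·b] → w = 0.2556
Weighted average = (0.0162·63.0 + 0.0855·62.0 + 0.0384·14.4 + 0.1917·22.5 + 0.2556·14.0) / (0.0162 + 0.0855 + 0.0384 + 0.1917 + 0.2556)
  = 14.7662 / 0.5874 = 25.138

25.138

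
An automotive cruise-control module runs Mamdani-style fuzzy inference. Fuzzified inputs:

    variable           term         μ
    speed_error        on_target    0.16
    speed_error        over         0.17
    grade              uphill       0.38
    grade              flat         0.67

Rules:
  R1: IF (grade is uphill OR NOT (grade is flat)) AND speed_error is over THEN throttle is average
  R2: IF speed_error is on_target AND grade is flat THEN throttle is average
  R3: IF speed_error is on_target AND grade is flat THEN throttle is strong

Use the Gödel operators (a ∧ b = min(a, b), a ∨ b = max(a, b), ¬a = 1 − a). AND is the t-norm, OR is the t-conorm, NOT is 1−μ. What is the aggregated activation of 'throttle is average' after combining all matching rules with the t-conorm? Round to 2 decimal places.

R1: (uphill=0.38 OR ¬flat=1−0.67=0.33) = 0.38; AND[min(a, b)] with over=0.17 → w = 0.17
R2: on_target=0.16, flat=0.67; AND[min(a, b)] → w = 0.16
R3: on_target=0.16, flat=0.67; AND[min(a, b)] → w = 0.16
Rules with consequent 'average': {R1, R2} → strengths 0.17, 0.16
Aggregate via t-conorm [max(a, b)]: 0.17

0.17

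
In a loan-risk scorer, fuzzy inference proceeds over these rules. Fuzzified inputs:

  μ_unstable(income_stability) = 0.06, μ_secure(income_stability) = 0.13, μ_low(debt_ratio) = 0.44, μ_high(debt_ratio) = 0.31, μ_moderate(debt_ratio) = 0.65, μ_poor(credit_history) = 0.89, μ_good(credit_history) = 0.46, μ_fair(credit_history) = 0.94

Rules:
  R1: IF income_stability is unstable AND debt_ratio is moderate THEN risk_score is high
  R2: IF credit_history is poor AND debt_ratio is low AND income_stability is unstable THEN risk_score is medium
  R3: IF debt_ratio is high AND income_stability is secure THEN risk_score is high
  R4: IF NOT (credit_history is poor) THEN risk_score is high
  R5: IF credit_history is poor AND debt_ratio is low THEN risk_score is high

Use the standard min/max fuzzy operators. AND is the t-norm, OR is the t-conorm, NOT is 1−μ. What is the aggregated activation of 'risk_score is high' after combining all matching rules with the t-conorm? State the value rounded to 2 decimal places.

0.44

R1: unstable=0.06, moderate=0.65; AND[min(a, b)] → w = 0.06
R2: poor=0.89, low=0.44, unstable=0.06; AND[min(a, b)] → w = 0.06
R3: high=0.31, secure=0.13; AND[min(a, b)] → w = 0.13
R4: ¬poor=1−0.89=0.11 → w = 0.11
R5: poor=0.89, low=0.44; AND[min(a, b)] → w = 0.44
Rules with consequent 'high': {R1, R3, R4, R5} → strengths 0.06, 0.13, 0.11, 0.44
Aggregate via t-conorm [max(a, b)]: 0.44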